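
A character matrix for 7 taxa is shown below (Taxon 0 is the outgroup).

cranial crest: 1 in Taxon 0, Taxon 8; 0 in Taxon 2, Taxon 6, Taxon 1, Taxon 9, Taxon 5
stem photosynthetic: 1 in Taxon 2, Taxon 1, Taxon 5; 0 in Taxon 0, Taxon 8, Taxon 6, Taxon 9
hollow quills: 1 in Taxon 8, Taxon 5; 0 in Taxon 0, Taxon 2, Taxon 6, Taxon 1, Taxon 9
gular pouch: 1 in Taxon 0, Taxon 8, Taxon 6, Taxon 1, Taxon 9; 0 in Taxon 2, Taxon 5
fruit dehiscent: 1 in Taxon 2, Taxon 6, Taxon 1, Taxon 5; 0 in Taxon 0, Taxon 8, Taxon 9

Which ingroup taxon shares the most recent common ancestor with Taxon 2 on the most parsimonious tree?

Character polarity is set by the outgroup: the derived state is whichever differs from the outgroup's state, so for cranial crest, gular pouch the derived state is '0', and for the remaining characters it is '1'.
cranial crest: derived state '0' in Taxon 1, Taxon 2, Taxon 5, Taxon 6, and Taxon 9 only — synapomorphy for {Taxon 1, Taxon 2, Taxon 5, Taxon 6, Taxon 9}.
stem photosynthetic (derived state '1') is shared by Taxon 1, Taxon 2, and Taxon 5 — a synapomorphy uniting that clade.
hollow quills (state '1') occurs in Taxon 5 and Taxon 8 but conflicts with the nesting implied by the other characters — most parsimoniously interpreted as homoplasy.
Only Taxon 2 and Taxon 5 show the derived state '0' for gular pouch, supporting them as a clade.
Only Taxon 1, Taxon 2, Taxon 5, and Taxon 6 show the derived state '1' for fruit dehiscent, supporting them as a clade.
Most parsimonious ingroup topology: (Taxon 8,((((Taxon 2,Taxon 5),Taxon 1),Taxon 6),Taxon 9)).
Taxon 2 and Taxon 5 form a cherry on this tree, so they are sister taxa.

Taxon 5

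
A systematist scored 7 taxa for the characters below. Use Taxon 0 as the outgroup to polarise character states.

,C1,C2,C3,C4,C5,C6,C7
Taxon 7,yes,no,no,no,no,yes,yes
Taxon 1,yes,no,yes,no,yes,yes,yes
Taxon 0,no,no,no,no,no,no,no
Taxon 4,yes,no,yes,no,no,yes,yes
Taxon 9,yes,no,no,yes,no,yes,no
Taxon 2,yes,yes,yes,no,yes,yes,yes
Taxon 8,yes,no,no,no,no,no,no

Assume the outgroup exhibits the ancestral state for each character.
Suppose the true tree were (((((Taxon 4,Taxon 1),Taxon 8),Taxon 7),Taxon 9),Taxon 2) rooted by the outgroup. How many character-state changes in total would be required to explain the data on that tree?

Map each character onto (((((Taxon 4,Taxon 1),Taxon 8),Taxon 7),Taxon 9),Taxon 2) (rooted by Taxon 0) and count the minimum state changes it requires (Fitch parsimony):
C1: 1; C2: 1; C3: 2; C4: 1; C5: 2; C6: 2; C7: 3.
Total tree length = 12.

12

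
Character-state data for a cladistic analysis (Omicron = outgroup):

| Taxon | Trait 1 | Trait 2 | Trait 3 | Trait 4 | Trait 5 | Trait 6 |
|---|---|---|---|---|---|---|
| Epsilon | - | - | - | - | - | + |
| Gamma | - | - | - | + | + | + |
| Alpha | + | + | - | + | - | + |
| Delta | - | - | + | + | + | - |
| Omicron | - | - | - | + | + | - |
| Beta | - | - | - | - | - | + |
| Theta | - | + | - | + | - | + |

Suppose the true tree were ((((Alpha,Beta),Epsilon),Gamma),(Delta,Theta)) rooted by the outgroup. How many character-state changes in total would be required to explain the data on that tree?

Map each character onto ((((Alpha,Beta),Epsilon),Gamma),(Delta,Theta)) (rooted by Omicron) and count the minimum state changes it requires (Fitch parsimony):
Trait 1: 1; Trait 2: 2; Trait 3: 1; Trait 4: 2; Trait 5: 2; Trait 6: 2.
Total tree length = 10.

10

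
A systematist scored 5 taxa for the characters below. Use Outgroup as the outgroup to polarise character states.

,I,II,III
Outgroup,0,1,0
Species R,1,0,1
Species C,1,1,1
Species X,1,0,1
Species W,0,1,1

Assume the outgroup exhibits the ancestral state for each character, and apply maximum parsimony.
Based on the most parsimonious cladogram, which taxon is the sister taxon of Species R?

Character polarity is set by the outgroup: the derived state is whichever differs from the outgroup's state, so for II the derived state is '0', and for the remaining characters it is '1'.
I: derived state '1' in Species C, Species R, and Species X only — synapomorphy for {Species C, Species R, Species X}.
II (derived state '0') is shared by Species R and Species X — a synapomorphy uniting that clade.
All ingroup taxa share the derived state '1' for III; it defines the ingroup but does not resolve relationships within it.
Most parsimonious ingroup topology: (((Species R,Species X),Species C),Species W).
Species R and Species X form a cherry on this tree, so they are sister taxa.

Species X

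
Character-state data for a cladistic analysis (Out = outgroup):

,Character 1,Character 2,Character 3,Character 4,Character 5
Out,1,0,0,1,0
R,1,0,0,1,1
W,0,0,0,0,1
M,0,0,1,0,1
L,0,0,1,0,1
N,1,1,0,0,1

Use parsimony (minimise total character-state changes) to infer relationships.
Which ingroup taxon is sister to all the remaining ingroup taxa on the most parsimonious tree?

Character polarity is set by the outgroup: the derived state is whichever differs from the outgroup's state, so for Character 1, Character 4 the derived state is '0', and for the remaining characters it is '1'.
Character 1: derived state '0' in L, M, and W only — synapomorphy for {L, M, W}.
Character 2: derived state '1' in N only — an autapomorphy, so it tells us nothing about relationships among taxa.
Only L and M show the derived state '1' for Character 3, supporting them as a clade.
Only L, M, N, and W show the derived state '0' for Character 4, supporting them as a clade.
Character 5 (derived state '1') is shared by all ingroup taxa — unites the whole ingroup.
Most parsimonious ingroup topology: (R,((W,(M,L)),N)).
R is sister to the clade containing all other ingroup taxa, so it is the earliest-diverging (most basal) ingroup lineage.

R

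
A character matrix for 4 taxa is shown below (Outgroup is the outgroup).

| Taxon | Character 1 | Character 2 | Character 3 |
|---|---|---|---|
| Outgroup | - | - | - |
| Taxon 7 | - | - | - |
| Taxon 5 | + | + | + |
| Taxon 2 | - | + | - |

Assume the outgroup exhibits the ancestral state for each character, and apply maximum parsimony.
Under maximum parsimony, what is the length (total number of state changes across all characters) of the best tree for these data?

3

The outgroup has state '-' for every character, so '+' is the derived state throughout.
Character 1 (derived state '+') is unique to Taxon 5 (autapomorphy; uninformative for grouping).
Character 2: derived state '+' in Taxon 2 and Taxon 5 only — synapomorphy for {Taxon 2, Taxon 5}.
Character 3 (derived state '+') is unique to Taxon 5 (autapomorphy; uninformative for grouping).
Most parsimonious ingroup topology: (Taxon 7,(Taxon 5,Taxon 2)).
Changes per character on this tree: Character 1: 1; Character 2: 1; Character 3: 1.
Total = 3.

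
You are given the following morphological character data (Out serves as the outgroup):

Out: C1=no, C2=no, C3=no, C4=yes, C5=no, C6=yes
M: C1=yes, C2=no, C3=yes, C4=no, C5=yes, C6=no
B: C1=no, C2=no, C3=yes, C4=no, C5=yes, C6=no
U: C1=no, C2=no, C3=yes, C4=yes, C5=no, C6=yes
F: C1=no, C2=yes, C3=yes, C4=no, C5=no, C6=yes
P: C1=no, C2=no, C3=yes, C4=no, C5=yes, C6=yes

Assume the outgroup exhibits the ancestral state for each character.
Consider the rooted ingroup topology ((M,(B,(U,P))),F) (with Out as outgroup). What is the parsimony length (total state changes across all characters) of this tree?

Map each character onto ((M,(B,(U,P))),F) (rooted by Out) and count the minimum state changes it requires (Fitch parsimony):
C1: 1; C2: 1; C3: 1; C4: 2; C5: 2; C6: 2.
Total tree length = 9.

9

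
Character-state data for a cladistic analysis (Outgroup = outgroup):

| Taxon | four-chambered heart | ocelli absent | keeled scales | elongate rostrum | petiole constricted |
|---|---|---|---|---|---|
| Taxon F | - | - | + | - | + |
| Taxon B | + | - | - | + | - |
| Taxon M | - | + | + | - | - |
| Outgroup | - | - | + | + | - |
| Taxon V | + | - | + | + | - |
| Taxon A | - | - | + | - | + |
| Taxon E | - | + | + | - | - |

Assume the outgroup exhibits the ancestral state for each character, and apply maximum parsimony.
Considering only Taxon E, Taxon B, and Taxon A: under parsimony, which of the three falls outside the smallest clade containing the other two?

Taxon B

Character polarity is set by the outgroup: the derived state is whichever differs from the outgroup's state, so for keeled scales, elongate rostrum the derived state is '-', and for the remaining characters it is '+'.
Only Taxon B and Taxon V show the derived state '+' for four-chambered heart, supporting them as a clade.
ocelli absent: derived state '+' in Taxon E and Taxon M only — synapomorphy for {Taxon E, Taxon M}.
keeled scales: derived state '-' in Taxon B only — an autapomorphy, so it tells us nothing about relationships among taxa.
Only Taxon A, Taxon E, Taxon F, and Taxon M show the derived state '-' for elongate rostrum, supporting them as a clade.
petiole constricted (derived state '+') is shared by Taxon A and Taxon F — a synapomorphy uniting that clade.
Most parsimonious ingroup topology: (((Taxon A,Taxon F),(Taxon E,Taxon M)),(Taxon B,Taxon V)).
Taxon A and Taxon E share a more recent common ancestor with each other than either does with Taxon B, so Taxon B is the least closely related of the three.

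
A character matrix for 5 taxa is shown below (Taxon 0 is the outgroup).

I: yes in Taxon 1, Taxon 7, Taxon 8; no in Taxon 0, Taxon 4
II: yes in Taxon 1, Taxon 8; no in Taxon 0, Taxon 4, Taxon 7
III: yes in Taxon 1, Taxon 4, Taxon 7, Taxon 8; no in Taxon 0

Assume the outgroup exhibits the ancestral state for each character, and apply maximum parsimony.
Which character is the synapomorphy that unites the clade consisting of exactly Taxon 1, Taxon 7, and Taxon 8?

I

The outgroup has state 'no' for every character, so 'yes' is the derived state throughout.
I: derived state 'yes' in Taxon 1, Taxon 7, and Taxon 8 only — synapomorphy for {Taxon 1, Taxon 7, Taxon 8}.
II (derived state 'yes') is shared by Taxon 1 and Taxon 8 — a synapomorphy uniting that clade.
All ingroup taxa share the derived state 'yes' for III; it defines the ingroup but does not resolve relationships within it.
Most parsimonious ingroup topology: (Taxon 4,((Taxon 1,Taxon 8),Taxon 7)).
The clade {Taxon 1, Taxon 7, Taxon 8} is supported by I: its derived state 'yes' occurs in exactly those taxa and in no other taxon (including the outgroup).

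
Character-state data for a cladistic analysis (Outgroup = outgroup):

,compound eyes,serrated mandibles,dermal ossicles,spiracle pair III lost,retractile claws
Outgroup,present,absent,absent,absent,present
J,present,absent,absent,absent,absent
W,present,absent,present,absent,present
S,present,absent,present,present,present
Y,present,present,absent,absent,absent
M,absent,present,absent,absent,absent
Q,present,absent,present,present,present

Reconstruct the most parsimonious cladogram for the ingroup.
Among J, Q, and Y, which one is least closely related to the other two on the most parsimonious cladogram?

Q

Character polarity is set by the outgroup: the derived state is whichever differs from the outgroup's state, so for compound eyes, retractile claws the derived state is 'absent', and for the remaining characters it is 'present'.
compound eyes: derived state 'absent' in M only — an autapomorphy, so it tells us nothing about relationships among taxa.
serrated mandibles (derived state 'present') is shared by M and Y — a synapomorphy uniting that clade.
Only Q, S, and W show the derived state 'present' for dermal ossicles, supporting them as a clade.
Only Q and S show the derived state 'present' for spiracle pair III lost, supporting them as a clade.
retractile claws: derived state 'absent' in J, M, and Y only — synapomorphy for {J, M, Y}.
Most parsimonious ingroup topology: ((J,(Y,M)),(W,(S,Q))).
J and Y share a more recent common ancestor with each other than either does with Q, so Q is the least closely related of the three.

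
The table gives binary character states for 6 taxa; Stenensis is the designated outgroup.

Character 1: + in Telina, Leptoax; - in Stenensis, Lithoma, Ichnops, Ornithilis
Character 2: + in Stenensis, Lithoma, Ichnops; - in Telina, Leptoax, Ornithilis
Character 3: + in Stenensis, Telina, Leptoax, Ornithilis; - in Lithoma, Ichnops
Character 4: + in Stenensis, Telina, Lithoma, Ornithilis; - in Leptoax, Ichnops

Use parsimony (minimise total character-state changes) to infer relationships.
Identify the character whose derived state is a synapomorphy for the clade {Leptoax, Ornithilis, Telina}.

Character polarity is set by the outgroup: the derived state is whichever differs from the outgroup's state, so for Character 2, Character 3, Character 4 the derived state is '-', and for the remaining characters it is '+'.
Character 1 (derived state '+') is shared by Leptoax and Telina — a synapomorphy uniting that clade.
Character 2: derived state '-' in Leptoax, Ornithilis, and Telina only — synapomorphy for {Leptoax, Ornithilis, Telina}.
Only Ichnops and Lithoma show the derived state '-' for Character 3, supporting them as a clade.
Character 4 (state '-') occurs in Ichnops and Leptoax but conflicts with the nesting implied by the other characters — most parsimoniously interpreted as homoplasy.
Most parsimonious ingroup topology: (((Telina,Leptoax),Ornithilis),(Lithoma,Ichnops)).
The clade {Leptoax, Ornithilis, Telina} is supported by Character 2: its derived state '-' occurs in exactly those taxa and in no other taxon (including the outgroup).

Character 2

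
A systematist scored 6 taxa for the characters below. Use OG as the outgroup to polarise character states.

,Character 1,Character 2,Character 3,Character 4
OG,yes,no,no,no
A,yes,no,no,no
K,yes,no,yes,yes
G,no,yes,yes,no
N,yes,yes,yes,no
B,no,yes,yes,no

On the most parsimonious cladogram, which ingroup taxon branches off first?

A

Character polarity is set by the outgroup: the derived state is whichever differs from the outgroup's state, so for Character 1 the derived state is 'no', and for the remaining characters it is 'yes'.
Character 1: derived state 'no' in B and G only — synapomorphy for {B, G}.
Only B, G, and N show the derived state 'yes' for Character 2, supporting them as a clade.
Character 3 (derived state 'yes') is shared by B, G, K, and N — a synapomorphy uniting that clade.
Character 4: derived state 'yes' in K only — an autapomorphy, so it tells us nothing about relationships among taxa.
Most parsimonious ingroup topology: (A,(K,((G,B),N))).
A is sister to the clade containing all other ingroup taxa, so it is the earliest-diverging (most basal) ingroup lineage.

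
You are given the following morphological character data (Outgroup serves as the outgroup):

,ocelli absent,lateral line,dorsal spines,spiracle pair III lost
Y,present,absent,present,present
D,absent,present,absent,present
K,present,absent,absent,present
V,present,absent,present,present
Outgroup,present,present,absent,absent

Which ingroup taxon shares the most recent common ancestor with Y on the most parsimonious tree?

V

Character polarity is set by the outgroup: the derived state is whichever differs from the outgroup's state, so for ocelli absent, lateral line the derived state is 'absent', and for the remaining characters it is 'present'.
ocelli absent: derived state 'absent' in D only — an autapomorphy, so it tells us nothing about relationships among taxa.
lateral line: derived state 'absent' in K, V, and Y only — synapomorphy for {K, V, Y}.
dorsal spines: derived state 'present' in V and Y only — synapomorphy for {V, Y}.
All ingroup taxa share the derived state 'present' for spiracle pair III lost; it defines the ingroup but does not resolve relationships within it.
Most parsimonious ingroup topology: (((V,Y),K),D).
Y and V form a cherry on this tree, so they are sister taxa.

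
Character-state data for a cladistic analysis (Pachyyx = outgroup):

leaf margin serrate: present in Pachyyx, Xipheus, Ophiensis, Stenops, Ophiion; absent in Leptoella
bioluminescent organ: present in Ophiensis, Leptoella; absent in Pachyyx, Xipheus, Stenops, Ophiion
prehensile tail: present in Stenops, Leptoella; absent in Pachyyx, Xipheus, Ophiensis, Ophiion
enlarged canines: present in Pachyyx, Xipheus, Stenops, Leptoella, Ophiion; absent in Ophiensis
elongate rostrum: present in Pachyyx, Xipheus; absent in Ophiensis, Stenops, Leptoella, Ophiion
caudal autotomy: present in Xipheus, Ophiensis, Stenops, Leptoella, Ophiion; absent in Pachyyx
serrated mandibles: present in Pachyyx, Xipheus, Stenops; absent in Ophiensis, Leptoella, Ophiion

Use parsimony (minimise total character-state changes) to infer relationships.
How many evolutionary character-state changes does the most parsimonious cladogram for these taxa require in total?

8

Character polarity is set by the outgroup: the derived state is whichever differs from the outgroup's state, so for leaf margin serrate, enlarged canines, elongate rostrum, serrated mandibles the derived state is 'absent', and for the remaining characters it is 'present'.
leaf margin serrate (derived state 'absent') is unique to Leptoella (autapomorphy; uninformative for grouping).
bioluminescent organ: derived state 'present' in Leptoella and Ophiensis only — synapomorphy for {Leptoella, Ophiensis}.
prehensile tail groups Leptoella and Stenops, which is incompatible with the clades supported by the remaining characters; treating it as convergent (homoplasy) costs fewer steps than any alternative tree.
enlarged canines: derived state 'absent' in Ophiensis only — an autapomorphy, so it tells us nothing about relationships among taxa.
elongate rostrum: derived state 'absent' in Leptoella, Ophiensis, Ophiion, and Stenops only — synapomorphy for {Leptoella, Ophiensis, Ophiion, Stenops}.
caudal autotomy (derived state 'present') is shared by all ingroup taxa — unites the whole ingroup.
serrated mandibles (derived state 'absent') is shared by Leptoella, Ophiensis, and Ophiion — a synapomorphy uniting that clade.
Most parsimonious ingroup topology: (Xipheus,(((Ophiensis,Leptoella),Ophiion),Stenops)).
Changes per character on this tree: leaf margin serrate: 1; bioluminescent organ: 1; prehensile tail: 2; enlarged canines: 1; elongate rostrum: 1; caudal autotomy: 1; serrated mandibles: 1.
Total = 8.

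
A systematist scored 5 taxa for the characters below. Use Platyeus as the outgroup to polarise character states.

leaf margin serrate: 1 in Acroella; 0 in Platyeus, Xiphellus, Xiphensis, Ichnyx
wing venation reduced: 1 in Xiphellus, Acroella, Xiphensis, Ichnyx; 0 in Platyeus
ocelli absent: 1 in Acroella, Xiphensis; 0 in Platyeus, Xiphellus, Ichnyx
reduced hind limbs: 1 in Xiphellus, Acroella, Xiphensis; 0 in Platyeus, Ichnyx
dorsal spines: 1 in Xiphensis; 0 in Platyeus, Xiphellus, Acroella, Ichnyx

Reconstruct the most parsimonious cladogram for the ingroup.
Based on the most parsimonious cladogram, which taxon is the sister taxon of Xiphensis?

Acroella

The outgroup has state '0' for every character, so '1' is the derived state throughout.
leaf margin serrate: derived state '1' in Acroella only — an autapomorphy, so it tells us nothing about relationships among taxa.
All ingroup taxa share the derived state '1' for wing venation reduced; it defines the ingroup but does not resolve relationships within it.
ocelli absent (derived state '1') is shared by Acroella and Xiphensis — a synapomorphy uniting that clade.
reduced hind limbs: derived state '1' in Acroella, Xiphellus, and Xiphensis only — synapomorphy for {Acroella, Xiphellus, Xiphensis}.
dorsal spines (derived state '1') is unique to Xiphensis (autapomorphy; uninformative for grouping).
Most parsimonious ingroup topology: ((Xiphellus,(Acroella,Xiphensis)),Ichnyx).
Xiphensis and Acroella form a cherry on this tree, so they are sister taxa.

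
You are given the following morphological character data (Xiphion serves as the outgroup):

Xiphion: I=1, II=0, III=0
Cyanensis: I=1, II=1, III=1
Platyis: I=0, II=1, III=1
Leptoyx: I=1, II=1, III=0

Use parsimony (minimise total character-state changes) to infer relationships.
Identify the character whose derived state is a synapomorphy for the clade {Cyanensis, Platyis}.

III

Character polarity is set by the outgroup: the derived state is whichever differs from the outgroup's state, so for I the derived state is '0', and for the remaining characters it is '1'.
I (derived state '0') is unique to Platyis (autapomorphy; uninformative for grouping).
II (derived state '1') is shared by all ingroup taxa — unites the whole ingroup.
III (derived state '1') is shared by Cyanensis and Platyis — a synapomorphy uniting that clade.
Most parsimonious ingroup topology: ((Cyanensis,Platyis),Leptoyx).
The clade {Cyanensis, Platyis} is supported by III: its derived state '1' occurs in exactly those taxa and in no other taxon (including the outgroup).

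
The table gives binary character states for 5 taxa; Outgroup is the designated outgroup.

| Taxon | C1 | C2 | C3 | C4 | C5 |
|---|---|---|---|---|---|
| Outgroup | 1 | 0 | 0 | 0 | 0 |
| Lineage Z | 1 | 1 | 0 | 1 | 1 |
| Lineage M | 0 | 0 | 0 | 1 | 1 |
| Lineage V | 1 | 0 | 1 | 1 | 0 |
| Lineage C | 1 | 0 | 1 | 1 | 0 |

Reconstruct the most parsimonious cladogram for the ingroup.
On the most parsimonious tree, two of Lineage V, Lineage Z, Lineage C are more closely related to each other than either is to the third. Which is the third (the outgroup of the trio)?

Character polarity is set by the outgroup: the derived state is whichever differs from the outgroup's state, so for C1 the derived state is '0', and for the remaining characters it is '1'.
C1: derived state '0' in Lineage M only — an autapomorphy, so it tells us nothing about relationships among taxa.
C2: derived state '1' in Lineage Z only — an autapomorphy, so it tells us nothing about relationships among taxa.
Only Lineage C and Lineage V show the derived state '1' for C3, supporting them as a clade.
All ingroup taxa share the derived state '1' for C4; it defines the ingroup but does not resolve relationships within it.
C5: derived state '1' in Lineage M and Lineage Z only — synapomorphy for {Lineage M, Lineage Z}.
Most parsimonious ingroup topology: ((Lineage Z,Lineage M),(Lineage V,Lineage C)).
Lineage C and Lineage V share a more recent common ancestor with each other than either does with Lineage Z, so Lineage Z is the least closely related of the three.

Lineage Z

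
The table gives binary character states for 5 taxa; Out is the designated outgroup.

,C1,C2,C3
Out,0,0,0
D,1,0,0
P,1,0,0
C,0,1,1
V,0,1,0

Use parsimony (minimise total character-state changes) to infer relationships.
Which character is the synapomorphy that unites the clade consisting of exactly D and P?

C1

The outgroup has state '0' for every character, so '1' is the derived state throughout.
C1 (derived state '1') is shared by D and P — a synapomorphy uniting that clade.
C2 (derived state '1') is shared by C and V — a synapomorphy uniting that clade.
C3: derived state '1' in C only — an autapomorphy, so it tells us nothing about relationships among taxa.
Most parsimonious ingroup topology: ((D,P),(C,V)).
The clade {D, P} is supported by C1: its derived state '1' occurs in exactly those taxa and in no other taxon (including the outgroup).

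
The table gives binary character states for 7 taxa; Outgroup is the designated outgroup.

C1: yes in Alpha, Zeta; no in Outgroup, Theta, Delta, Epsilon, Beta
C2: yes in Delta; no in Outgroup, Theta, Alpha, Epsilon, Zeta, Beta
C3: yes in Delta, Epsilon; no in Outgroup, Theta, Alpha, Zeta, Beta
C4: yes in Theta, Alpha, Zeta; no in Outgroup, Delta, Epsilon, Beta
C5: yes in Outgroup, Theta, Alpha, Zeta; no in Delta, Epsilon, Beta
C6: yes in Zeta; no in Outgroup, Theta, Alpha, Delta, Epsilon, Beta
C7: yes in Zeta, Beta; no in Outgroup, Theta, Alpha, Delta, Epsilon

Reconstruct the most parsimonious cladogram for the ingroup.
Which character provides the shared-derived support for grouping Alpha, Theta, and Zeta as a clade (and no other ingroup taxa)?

C4

Character polarity is set by the outgroup: the derived state is whichever differs from the outgroup's state, so for C5 the derived state is 'no', and for the remaining characters it is 'yes'.
C1: derived state 'yes' in Alpha and Zeta only — synapomorphy for {Alpha, Zeta}.
C2 (derived state 'yes') is unique to Delta (autapomorphy; uninformative for grouping).
Only Delta and Epsilon show the derived state 'yes' for C3, supporting them as a clade.
C4: derived state 'yes' in Alpha, Theta, and Zeta only — synapomorphy for {Alpha, Theta, Zeta}.
C5 (derived state 'no') is shared by Beta, Delta, and Epsilon — a synapomorphy uniting that clade.
C6 (derived state 'yes') is unique to Zeta (autapomorphy; uninformative for grouping).
C7 (state 'yes') occurs in Beta and Zeta but conflicts with the nesting implied by the other characters — most parsimoniously interpreted as homoplasy.
Most parsimonious ingroup topology: ((Theta,(Alpha,Zeta)),((Delta,Epsilon),Beta)).
The clade {Alpha, Theta, Zeta} is supported by C4: its derived state 'yes' occurs in exactly those taxa and in no other taxon (including the outgroup).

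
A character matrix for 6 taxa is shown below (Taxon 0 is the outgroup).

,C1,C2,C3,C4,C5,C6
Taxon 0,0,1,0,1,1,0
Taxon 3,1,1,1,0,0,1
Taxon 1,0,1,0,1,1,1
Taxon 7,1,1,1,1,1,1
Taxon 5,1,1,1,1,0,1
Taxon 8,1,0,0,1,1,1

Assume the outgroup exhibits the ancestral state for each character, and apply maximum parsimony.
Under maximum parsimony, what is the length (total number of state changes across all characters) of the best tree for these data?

Character polarity is set by the outgroup: the derived state is whichever differs from the outgroup's state, so for C2, C4, C5 the derived state is '0', and for the remaining characters it is '1'.
C1: derived state '1' in Taxon 3, Taxon 5, Taxon 7, and Taxon 8 only — synapomorphy for {Taxon 3, Taxon 5, Taxon 7, Taxon 8}.
C2: derived state '0' in Taxon 8 only — an autapomorphy, so it tells us nothing about relationships among taxa.
C3: derived state '1' in Taxon 3, Taxon 5, and Taxon 7 only — synapomorphy for {Taxon 3, Taxon 5, Taxon 7}.
C4 (derived state '0') is unique to Taxon 3 (autapomorphy; uninformative for grouping).
C5 (derived state '0') is shared by Taxon 3 and Taxon 5 — a synapomorphy uniting that clade.
All ingroup taxa share the derived state '1' for C6; it defines the ingroup but does not resolve relationships within it.
Most parsimonious ingroup topology: ((((Taxon 3,Taxon 5),Taxon 7),Taxon 8),Taxon 1).
Changes per character on this tree: C1: 1; C2: 1; C3: 1; C4: 1; C5: 1; C6: 1.
Total = 6.

6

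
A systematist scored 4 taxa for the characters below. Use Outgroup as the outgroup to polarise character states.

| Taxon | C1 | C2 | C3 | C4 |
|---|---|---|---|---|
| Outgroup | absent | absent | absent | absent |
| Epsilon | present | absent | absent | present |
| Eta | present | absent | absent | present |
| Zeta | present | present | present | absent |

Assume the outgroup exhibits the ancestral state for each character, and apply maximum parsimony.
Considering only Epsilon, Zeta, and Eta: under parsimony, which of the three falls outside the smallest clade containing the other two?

Zeta

The outgroup has state 'absent' for every character, so 'present' is the derived state throughout.
All ingroup taxa share the derived state 'present' for C1; it defines the ingroup but does not resolve relationships within it.
C2 (derived state 'present') is unique to Zeta (autapomorphy; uninformative for grouping).
C3 (derived state 'present') is unique to Zeta (autapomorphy; uninformative for grouping).
C4: derived state 'present' in Epsilon and Eta only — synapomorphy for {Epsilon, Eta}.
Most parsimonious ingroup topology: ((Epsilon,Eta),Zeta).
Eta and Epsilon share a more recent common ancestor with each other than either does with Zeta, so Zeta is the least closely related of the three.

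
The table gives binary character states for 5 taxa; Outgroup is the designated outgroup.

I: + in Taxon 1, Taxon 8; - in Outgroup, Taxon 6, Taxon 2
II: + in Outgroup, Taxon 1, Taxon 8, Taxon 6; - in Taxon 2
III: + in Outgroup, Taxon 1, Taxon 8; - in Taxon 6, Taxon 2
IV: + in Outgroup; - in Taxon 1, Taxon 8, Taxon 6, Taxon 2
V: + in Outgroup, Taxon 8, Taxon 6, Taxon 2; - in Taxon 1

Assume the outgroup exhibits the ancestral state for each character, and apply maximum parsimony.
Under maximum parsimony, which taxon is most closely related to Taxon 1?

Taxon 8

Character polarity is set by the outgroup: the derived state is whichever differs from the outgroup's state, so for II, III, IV, V the derived state is '-', and for the remaining characters it is '+'.
I (derived state '+') is shared by Taxon 1 and Taxon 8 — a synapomorphy uniting that clade.
II (derived state '-') is unique to Taxon 2 (autapomorphy; uninformative for grouping).
Only Taxon 2 and Taxon 6 show the derived state '-' for III, supporting them as a clade.
IV (derived state '-') is shared by all ingroup taxa — unites the whole ingroup.
V: derived state '-' in Taxon 1 only — an autapomorphy, so it tells us nothing about relationships among taxa.
Most parsimonious ingroup topology: ((Taxon 1,Taxon 8),(Taxon 2,Taxon 6)).
Taxon 1 and Taxon 8 form a cherry on this tree, so they are sister taxa.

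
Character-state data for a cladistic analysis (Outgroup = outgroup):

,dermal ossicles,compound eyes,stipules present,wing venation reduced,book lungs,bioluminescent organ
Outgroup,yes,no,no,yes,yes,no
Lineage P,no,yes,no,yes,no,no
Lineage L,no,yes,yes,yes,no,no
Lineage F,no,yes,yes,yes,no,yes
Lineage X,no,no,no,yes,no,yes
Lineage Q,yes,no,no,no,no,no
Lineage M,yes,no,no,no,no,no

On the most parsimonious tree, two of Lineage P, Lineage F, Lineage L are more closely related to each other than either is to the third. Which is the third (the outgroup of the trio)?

Character polarity is set by the outgroup: the derived state is whichever differs from the outgroup's state, so for dermal ossicles, wing venation reduced, book lungs the derived state is 'no', and for the remaining characters it is 'yes'.
dermal ossicles (derived state 'no') is shared by Lineage F, Lineage L, Lineage P, and Lineage X — a synapomorphy uniting that clade.
Only Lineage F, Lineage L, and Lineage P show the derived state 'yes' for compound eyes, supporting them as a clade.
Only Lineage F and Lineage L show the derived state 'yes' for stipules present, supporting them as a clade.
wing venation reduced: derived state 'no' in Lineage M and Lineage Q only — synapomorphy for {Lineage M, Lineage Q}.
All ingroup taxa share the derived state 'no' for book lungs; it defines the ingroup but does not resolve relationships within it.
bioluminescent organ groups Lineage F and Lineage X, which is incompatible with the clades supported by the remaining characters; treating it as convergent (homoplasy) costs fewer steps than any alternative tree.
Most parsimonious ingroup topology: (((Lineage P,(Lineage L,Lineage F)),Lineage X),(Lineage Q,Lineage M)).
Lineage L and Lineage F share a more recent common ancestor with each other than either does with Lineage P, so Lineage P is the least closely related of the three.

Lineage P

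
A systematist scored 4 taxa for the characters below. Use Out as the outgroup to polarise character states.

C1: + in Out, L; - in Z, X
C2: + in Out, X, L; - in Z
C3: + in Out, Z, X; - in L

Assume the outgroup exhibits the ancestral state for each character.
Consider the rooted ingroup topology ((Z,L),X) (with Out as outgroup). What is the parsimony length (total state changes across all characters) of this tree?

Map each character onto ((Z,L),X) (rooted by Out) and count the minimum state changes it requires (Fitch parsimony):
C1: 2; C2: 1; C3: 1.
Total tree length = 4.

4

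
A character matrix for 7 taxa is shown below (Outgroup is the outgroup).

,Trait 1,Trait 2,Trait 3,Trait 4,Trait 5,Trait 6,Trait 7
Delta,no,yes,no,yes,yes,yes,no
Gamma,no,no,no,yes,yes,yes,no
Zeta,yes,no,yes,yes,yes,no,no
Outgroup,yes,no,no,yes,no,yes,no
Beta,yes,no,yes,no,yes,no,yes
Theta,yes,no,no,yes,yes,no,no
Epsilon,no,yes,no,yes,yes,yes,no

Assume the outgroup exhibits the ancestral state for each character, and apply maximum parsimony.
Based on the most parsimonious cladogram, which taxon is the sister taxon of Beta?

Character polarity is set by the outgroup: the derived state is whichever differs from the outgroup's state, so for Trait 1, Trait 4, Trait 6 the derived state is 'no', and for the remaining characters it is 'yes'.
Trait 1 (derived state 'no') is shared by Delta, Epsilon, and Gamma — a synapomorphy uniting that clade.
Trait 2 (derived state 'yes') is shared by Delta and Epsilon — a synapomorphy uniting that clade.
Trait 3 (derived state 'yes') is shared by Beta and Zeta — a synapomorphy uniting that clade.
Trait 4 (derived state 'no') is unique to Beta (autapomorphy; uninformative for grouping).
Trait 5 (derived state 'yes') is shared by all ingroup taxa — unites the whole ingroup.
Trait 6 (derived state 'no') is shared by Beta, Theta, and Zeta — a synapomorphy uniting that clade.
Trait 7 (derived state 'yes') is unique to Beta (autapomorphy; uninformative for grouping).
Most parsimonious ingroup topology: (((Beta,Zeta),Theta),((Epsilon,Delta),Gamma)).
Beta and Zeta form a cherry on this tree, so they are sister taxa.

Zeta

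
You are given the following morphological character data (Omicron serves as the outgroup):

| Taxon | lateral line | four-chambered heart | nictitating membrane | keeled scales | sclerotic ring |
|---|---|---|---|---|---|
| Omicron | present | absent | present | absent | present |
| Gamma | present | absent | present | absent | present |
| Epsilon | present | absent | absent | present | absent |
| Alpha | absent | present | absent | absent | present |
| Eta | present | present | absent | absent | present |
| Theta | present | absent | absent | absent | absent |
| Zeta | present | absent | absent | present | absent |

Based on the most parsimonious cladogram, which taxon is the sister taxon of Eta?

Alpha

Character polarity is set by the outgroup: the derived state is whichever differs from the outgroup's state, so for lateral line, nictitating membrane, sclerotic ring the derived state is 'absent', and for the remaining characters it is 'present'.
lateral line (derived state 'absent') is unique to Alpha (autapomorphy; uninformative for grouping).
four-chambered heart (derived state 'present') is shared by Alpha and Eta — a synapomorphy uniting that clade.
nictitating membrane (derived state 'absent') is shared by Alpha, Epsilon, Eta, Theta, and Zeta — a synapomorphy uniting that clade.
keeled scales: derived state 'present' in Epsilon and Zeta only — synapomorphy for {Epsilon, Zeta}.
sclerotic ring (derived state 'absent') is shared by Epsilon, Theta, and Zeta — a synapomorphy uniting that clade.
Most parsimonious ingroup topology: (Gamma,(((Epsilon,Zeta),Theta),(Alpha,Eta))).
Eta and Alpha form a cherry on this tree, so they are sister taxa.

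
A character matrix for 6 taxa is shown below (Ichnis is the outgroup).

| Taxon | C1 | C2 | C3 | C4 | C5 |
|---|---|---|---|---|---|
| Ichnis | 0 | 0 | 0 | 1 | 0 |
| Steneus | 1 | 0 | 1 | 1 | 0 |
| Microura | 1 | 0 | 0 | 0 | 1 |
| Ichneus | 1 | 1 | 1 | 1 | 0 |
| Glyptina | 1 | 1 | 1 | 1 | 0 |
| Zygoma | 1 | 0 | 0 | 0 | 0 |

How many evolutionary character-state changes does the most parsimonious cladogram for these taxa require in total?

5

Character polarity is set by the outgroup: the derived state is whichever differs from the outgroup's state, so for C4 the derived state is '0', and for the remaining characters it is '1'.
All ingroup taxa share the derived state '1' for C1; it defines the ingroup but does not resolve relationships within it.
C2: derived state '1' in Glyptina and Ichneus only — synapomorphy for {Glyptina, Ichneus}.
C3 (derived state '1') is shared by Glyptina, Ichneus, and Steneus — a synapomorphy uniting that clade.
C4 (derived state '0') is shared by Microura and Zygoma — a synapomorphy uniting that clade.
C5 (derived state '1') is unique to Microura (autapomorphy; uninformative for grouping).
Most parsimonious ingroup topology: ((Steneus,(Ichneus,Glyptina)),(Microura,Zygoma)).
Changes per character on this tree: C1: 1; C2: 1; C3: 1; C4: 1; C5: 1.
Total = 5.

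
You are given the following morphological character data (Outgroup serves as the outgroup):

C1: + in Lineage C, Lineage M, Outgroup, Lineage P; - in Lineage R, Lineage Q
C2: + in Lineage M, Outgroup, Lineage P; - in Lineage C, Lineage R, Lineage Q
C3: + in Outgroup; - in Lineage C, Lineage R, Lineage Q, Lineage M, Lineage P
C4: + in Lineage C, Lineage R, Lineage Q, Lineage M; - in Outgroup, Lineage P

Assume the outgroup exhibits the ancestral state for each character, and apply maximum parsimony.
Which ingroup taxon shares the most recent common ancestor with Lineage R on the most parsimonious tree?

Character polarity is set by the outgroup: the derived state is whichever differs from the outgroup's state, so for C1, C2, C3 the derived state is '-', and for the remaining characters it is '+'.
C1: derived state '-' in Lineage Q and Lineage R only — synapomorphy for {Lineage Q, Lineage R}.
Only Lineage C, Lineage Q, and Lineage R show the derived state '-' for C2, supporting them as a clade.
C3 (derived state '-') is shared by all ingroup taxa — unites the whole ingroup.
Only Lineage C, Lineage M, Lineage Q, and Lineage R show the derived state '+' for C4, supporting them as a clade.
Most parsimonious ingroup topology: ((Lineage M,(Lineage C,(Lineage R,Lineage Q))),Lineage P).
Lineage R and Lineage Q form a cherry on this tree, so they are sister taxa.

Lineage Q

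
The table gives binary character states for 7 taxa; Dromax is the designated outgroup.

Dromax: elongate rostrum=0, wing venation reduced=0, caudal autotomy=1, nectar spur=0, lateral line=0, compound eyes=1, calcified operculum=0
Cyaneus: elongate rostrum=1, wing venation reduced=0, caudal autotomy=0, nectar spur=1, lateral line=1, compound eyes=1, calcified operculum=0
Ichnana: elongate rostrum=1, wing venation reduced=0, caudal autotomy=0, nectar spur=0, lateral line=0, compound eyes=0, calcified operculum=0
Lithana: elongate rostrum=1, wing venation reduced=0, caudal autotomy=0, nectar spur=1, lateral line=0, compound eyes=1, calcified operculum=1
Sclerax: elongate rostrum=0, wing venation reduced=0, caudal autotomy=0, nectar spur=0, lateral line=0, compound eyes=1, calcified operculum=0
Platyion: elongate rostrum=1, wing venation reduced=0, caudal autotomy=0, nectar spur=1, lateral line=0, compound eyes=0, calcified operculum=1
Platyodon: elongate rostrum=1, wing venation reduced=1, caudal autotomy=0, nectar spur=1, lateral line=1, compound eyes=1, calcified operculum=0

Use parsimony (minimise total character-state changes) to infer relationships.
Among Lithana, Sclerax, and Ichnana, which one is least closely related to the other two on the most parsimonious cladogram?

Sclerax

Character polarity is set by the outgroup: the derived state is whichever differs from the outgroup's state, so for caudal autotomy, compound eyes the derived state is '0', and for the remaining characters it is '1'.
elongate rostrum: derived state '1' in Cyaneus, Ichnana, Lithana, Platyion, and Platyodon only — synapomorphy for {Cyaneus, Ichnana, Lithana, Platyion, Platyodon}.
wing venation reduced (derived state '1') is unique to Platyodon (autapomorphy; uninformative for grouping).
All ingroup taxa share the derived state '0' for caudal autotomy; it defines the ingroup but does not resolve relationships within it.
nectar spur (derived state '1') is shared by Cyaneus, Lithana, Platyion, and Platyodon — a synapomorphy uniting that clade.
Only Cyaneus and Platyodon show the derived state '1' for lateral line, supporting them as a clade.
compound eyes groups Ichnana and Platyion, which is incompatible with the clades supported by the remaining characters; treating it as convergent (homoplasy) costs fewer steps than any alternative tree.
Only Lithana and Platyion show the derived state '1' for calcified operculum, supporting them as a clade.
Most parsimonious ingroup topology: ((((Cyaneus,Platyodon),(Lithana,Platyion)),Ichnana),Sclerax).
Ichnana and Lithana share a more recent common ancestor with each other than either does with Sclerax, so Sclerax is the least closely related of the three.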